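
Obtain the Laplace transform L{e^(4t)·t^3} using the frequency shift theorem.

L{e^(at)·t^n} = n!/(s-a)^(n+1), so L{e^(4t)·t^3} = 6/(s-4)^4

Final answer: 6/(s-4)^4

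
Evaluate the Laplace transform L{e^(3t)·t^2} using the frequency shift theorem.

L{e^(at)·t^n} = n!/(s-a)^(n+1), so L{e^(3t)·t^2} = 2/(s-3)^3

Final answer: 2/(s-3)^3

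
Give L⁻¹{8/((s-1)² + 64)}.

Form: b/((s-a)² + b²) → e^(at)sin(bt). With a=1, b=8

Final answer: e^t·sin(8t)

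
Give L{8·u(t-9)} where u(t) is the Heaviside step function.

L{u(t-a)} = e^(-as)/s. Here a=9, so L{u(t-9)} = e^(-9s)/s, and L{8·u(t-9)} = 8·e^(-9s)/s

Final answer: 8·e^(-9s)/s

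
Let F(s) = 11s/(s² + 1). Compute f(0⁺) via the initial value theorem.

f(0⁺) = lim_{s→∞} s·11s/(s² + 1) = lim_{s→∞} 11s²/(s² + 1) = 11

Final answer: 11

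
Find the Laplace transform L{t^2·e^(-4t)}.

L{t^n·e^(at)} = n!/(s-a)^(n+1), so L{t^2·e^(-4t)} = 2/(s+4)^3

Final answer: 2/(s+4)^3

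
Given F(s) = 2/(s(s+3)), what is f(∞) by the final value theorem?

f(∞) = lim_{s→0} s·2/(s(s+3)) = lim_{s→0} 2/(s+3) = 2/3 = 2/3

Final answer: 2/3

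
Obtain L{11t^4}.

L{t^n} = n!/s^(n+1). So L{11t^4} = 11·4!/s^5 = 264/s^5

Final answer: 264/s^5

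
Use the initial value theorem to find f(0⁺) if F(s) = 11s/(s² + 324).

f(0⁺) = lim_{s→∞} s·11s/(s² + 324) = lim_{s→∞} 11s²/(s² + 324) = 11

Final answer: 11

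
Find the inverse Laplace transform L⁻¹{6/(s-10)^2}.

L⁻¹{n!/(s-a)^(n+1)} = t^n·e^(at) with n=1, a=10. So L⁻¹{1/(s-10)^2} = t·e^(10t), and L⁻¹{6/(s-10)^2} = (6/1)·t·e^(10t) = 6·t·e^(10t)

Final answer: 6·t·e^(10t)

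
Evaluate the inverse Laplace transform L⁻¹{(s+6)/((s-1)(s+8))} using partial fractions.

Using partial fractions, f(t) = (7e^t + 2e^(-8t))/9

Final answer: (7e^t + 2e^(-8t))/9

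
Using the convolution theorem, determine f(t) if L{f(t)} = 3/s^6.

3/s^6 = (3/s)·(1/s^5) = L{3}·L{t^4/24}. By convolution, f(t) = 3*t^4/24 = ∫₀ᵗ 3·τ^4/24 dτ = 3·t^5/120

Final answer: 3·t^5/120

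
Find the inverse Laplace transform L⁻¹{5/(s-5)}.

L⁻¹{1/(s-a)} = e^(at), so L⁻¹{1/(s-5)} = e^(5t), and L⁻¹{5/(s-5)} = 5·e^(5t)

Final answer: 5·e^(5t)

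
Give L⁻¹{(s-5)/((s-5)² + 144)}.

Using frequency shift: L⁻¹{(s-a)/((s-a)² + b²)} = e^(at)cos(bt). Here a=5, b=12

Final answer: e^(5t)·cos(12t)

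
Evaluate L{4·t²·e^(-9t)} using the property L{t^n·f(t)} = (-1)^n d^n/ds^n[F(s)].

L{e^(-9t)} = 1/(s+9). d/ds[1/(s+9)] = -1/(s+9)². d²/ds²[1/(s+9)] = 2/(s+9)³. So L{t²·e^(-9t)} = (-1)² · 2/(s+9)³ = 2/(s+9)³. Then L{4·t²·e^(-9t)} = 4·2/(s+9)³ = 8/(s+9)³

Final answer: 8/(s+9)³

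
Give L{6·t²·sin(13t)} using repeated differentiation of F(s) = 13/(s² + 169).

F(s) = 13/(s² + 169). F'(s) = -26s/(s² + 169)². F''(s) = -26(169 - 3s²)/(s² + 169)³ = (78s² - 4394)/(s² + 169)³. So L{t²·sin(13t)} = (-1)² F''(s) = (78s² - 4394)/(s² + 169)³. Then L{6·t²·sin(13t)} = 6·(78s² - 4394)/(s² + 169)³ = (468s² - 26364)/(s² + 169)³

Final answer: (468s² - 26364)/(s² + 169)³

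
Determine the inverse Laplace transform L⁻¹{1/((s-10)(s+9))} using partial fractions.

Decompose: A/(s-10) + B/(s+9). A = 1/19, B = -1/19. f(t) = (e^(10t) - e^(-9t))/19

Final answer: (e^(10t) - e^(-9t))/19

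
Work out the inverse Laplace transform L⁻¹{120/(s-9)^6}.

L⁻¹{n!/(s-a)^(n+1)} = t^n·e^(at), so L⁻¹{120/(s-9)^6} = t^5·e^(9t)

Final answer: t^5·e^(9t)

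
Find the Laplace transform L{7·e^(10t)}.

L{e^(at)} = 1/(s-a), so L{e^(10t)} = 1/(s-10). Then L{7·e^(10t)} = 7/(s-10)

Final answer: 7/(s-10)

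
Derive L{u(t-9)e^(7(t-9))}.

u(t-a)f(t-a) with f(t)=e^(7t). L{e^(7t)} = 1/(s-7). By time shift: e^(-9s)/(s-7)

Final answer: e^(-9s)/(s-7)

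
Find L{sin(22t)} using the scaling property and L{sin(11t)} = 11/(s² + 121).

Using L{f(at)} = (1/a)F(s/a) with a=2: L{sin(22t)} = (1/2) · 11/((s/2)² + 121) = (1/2) · 11·4/(s² + 484) = 22/(s² + 484)

Final answer: 22/(s² + 484)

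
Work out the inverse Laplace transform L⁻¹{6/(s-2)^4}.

L⁻¹{n!/(s-a)^(n+1)} = t^n·e^(at), so L⁻¹{6/(s-2)^4} = t^3·e^(2t)

Final answer: t^3·e^(2t)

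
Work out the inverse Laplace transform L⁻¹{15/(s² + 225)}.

L⁻¹{15/(s² + 225)} = sin(15t)

Final answer: sin(15t)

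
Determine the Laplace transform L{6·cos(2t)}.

L{cos(ωt)} = s/(s² + ω²), so L{cos(2t)} = s/(s² + 4). Then L{6·cos(2t)} = 6·s/(s² + 4) = 6s/(s² + 4)

Final answer: 6s/(s² + 4)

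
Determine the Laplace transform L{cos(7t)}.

L{cos(ωt)} = s/(s² + ω²), so L{cos(7t)} = s/(s² + 49)

Final answer: s/(s² + 49)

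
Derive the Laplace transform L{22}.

L{22} = 22 · L{1} = 22/s

Final answer: 22/s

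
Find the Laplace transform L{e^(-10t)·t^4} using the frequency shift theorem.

L{e^(at)·t^n} = n!/(s-a)^(n+1), so L{e^(-10t)·t^4} = 24/(s+10)^5

Final answer: 24/(s+10)^5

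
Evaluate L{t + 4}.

L{t + 4} = L{t} + 4·L{1} = 1/s² + 4/s

Final answer: 1/s² + 4/s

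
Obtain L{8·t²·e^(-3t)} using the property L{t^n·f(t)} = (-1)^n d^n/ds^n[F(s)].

L{e^(-3t)} = 1/(s+3). d/ds[1/(s+3)] = -1/(s+3)². d²/ds²[1/(s+3)] = 2/(s+3)³. So L{t²·e^(-3t)} = (-1)² · 2/(s+3)³ = 2/(s+3)³. Then L{8·t²·e^(-3t)} = 8·2/(s+3)³ = 16/(s+3)³

Final answer: 16/(s+3)³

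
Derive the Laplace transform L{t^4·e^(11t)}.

L{t^n·e^(at)} = n!/(s-a)^(n+1), so L{t^4·e^(11t)} = 24/(s-11)^5

Final answer: 24/(s-11)^5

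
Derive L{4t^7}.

L{t^n} = n!/s^(n+1). So L{4t^7} = 4·7!/s^8 = 20160/s^8

Final answer: 20160/s^8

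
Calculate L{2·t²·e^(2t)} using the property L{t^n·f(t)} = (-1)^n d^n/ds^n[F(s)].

L{e^(2t)} = 1/(s-2). d/ds[1/(s-2)] = -1/(s-2)². d²/ds²[1/(s-2)] = 2/(s-2)³. So L{t²·e^(2t)} = (-1)² · 2/(s-2)³ = 2/(s-2)³. Then L{2·t²·e^(2t)} = 2·2/(s-2)³ = 4/(s-2)³

Final answer: 4/(s-2)³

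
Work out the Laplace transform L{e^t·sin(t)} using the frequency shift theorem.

Frequency shift: L{e^(at)f(t)} = F(s-a). L{e^t·sin(t)} = 1/((s-1)² + 1)

Final answer: 1/((s-1)² + 1)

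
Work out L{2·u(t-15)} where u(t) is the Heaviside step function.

L{u(t-a)} = e^(-as)/s. Here a=15, so L{u(t-15)} = e^(-15s)/s, and L{2·u(t-15)} = 2·e^(-15s)/s

Final answer: 2·e^(-15s)/s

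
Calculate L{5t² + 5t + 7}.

L{5t² + 5t + 7} = 5·2/s³ + 5/s² + 7/s = 10/s³ + 5/s² + 7/s

Final answer: 10/s³ + 5/s² + 7/s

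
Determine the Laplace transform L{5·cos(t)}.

L{cos(ωt)} = s/(s² + ω²), so L{cos(t)} = s/(s² + 1). Then L{5·cos(t)} = 5·s/(s² + 1) = 5s/(s² + 1)

Final answer: 5s/(s² + 1)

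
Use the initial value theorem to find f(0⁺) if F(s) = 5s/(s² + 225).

f(0⁺) = lim_{s→∞} s·5s/(s² + 225) = lim_{s→∞} 5s²/(s² + 225) = 5

Final answer: 5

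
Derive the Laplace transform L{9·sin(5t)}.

L{sin(ωt)} = ω/(s² + ω²), so L{sin(5t)} = 5/(s² + 25). Then L{9·sin(5t)} = 9·5/(s² + 25) = 45/(s² + 25)

Final answer: 45/(s² + 25)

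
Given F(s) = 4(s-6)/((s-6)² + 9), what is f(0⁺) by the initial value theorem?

f(0⁺) = lim_{s→∞} sF(s) = lim_{s→∞} 4s(s-6)/((s-6)² + 9) = 4

Final answer: 4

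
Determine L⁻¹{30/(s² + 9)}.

This is the form c·a/(s² + a²) with a = 3, c = 10. L⁻¹ = 10·sin(3t)

Final answer: 10·sin(3t)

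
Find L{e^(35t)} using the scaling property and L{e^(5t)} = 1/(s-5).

Using L{f(at)} = (1/a)F(s/a) with a=7 and f(t) = e^(5t): L{e^(35t)} = (1/7) · 1/((s/7)-5) = (1/7) · 7/(s-35) = 1/(s-35)

Final answer: 1/(s-35)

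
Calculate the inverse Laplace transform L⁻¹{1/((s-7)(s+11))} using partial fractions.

Decompose: A/(s-7) + B/(s+11). A = 1/18, B = -1/18. f(t) = (e^(7t) - e^(-11t))/18

Final answer: (e^(7t) - e^(-11t))/18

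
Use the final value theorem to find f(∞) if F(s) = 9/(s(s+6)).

f(∞) = lim_{s→0} s·9/(s(s+6)) = lim_{s→0} 9/(s+6) = 9/6 = 3/2

Final answer: 3/2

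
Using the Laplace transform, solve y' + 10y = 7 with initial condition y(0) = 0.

sY + 10Y = 7/s. Y = 7/(s(s+10)). Partial fractions: Y = 7/10/s - 7/10/(s+10)

Final answer: y(t) = 7/10(1 - e^(-10t))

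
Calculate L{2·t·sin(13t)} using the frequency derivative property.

L{sin(13t)} = 13/(s² + 169). By L{t·f(t)} = -F'(s): -d/ds[13/(s² + 169)] = -(13)·(-2s)/(s² + 169)² = 26s/(s² + 169)². Then L{2·t·sin(13t)} = 2·26s/(s² + 169)² = 52s/(s² + 169)²

Final answer: 52s/(s² + 169)²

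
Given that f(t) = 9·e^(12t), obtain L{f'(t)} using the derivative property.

f(0) = 9, F(s) = 9/(s-12). L{f'(t)} = s·F(s) - f(0) = 9s/(s-12) - 9 = (9s - 9(s-12))/(s-12) = 108/(s-12)

Final answer: 108/(s-12)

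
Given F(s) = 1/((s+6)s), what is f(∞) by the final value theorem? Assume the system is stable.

f(∞) = lim_{s→0} sF(s) = lim_{s→0} 1/(s+6) = 1/6

Final answer: 1/6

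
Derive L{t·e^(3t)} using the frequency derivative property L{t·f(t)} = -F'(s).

L{e^(3t)} = 1/(s-3). By frequency derivative: L{t·e^(3t)} = -d/ds[1/(s-3)] = -(-1)/(s-3)² = 1/(s-3)²

Final answer: 1/(s-3)²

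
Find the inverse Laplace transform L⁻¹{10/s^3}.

L⁻¹{n!/s^(n+1)} = t^n with n=2. So L⁻¹{2/s^3} = t^2, and L⁻¹{10/s^3} = (10/2)·t^2 = 5·t^2

Final answer: 5·t^2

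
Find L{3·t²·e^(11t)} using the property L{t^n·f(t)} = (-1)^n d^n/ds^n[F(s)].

L{e^(11t)} = 1/(s-11). d/ds[1/(s-11)] = -1/(s-11)². d²/ds²[1/(s-11)] = 2/(s-11)³. So L{t²·e^(11t)} = (-1)² · 2/(s-11)³ = 2/(s-11)³. Then L{3·t²·e^(11t)} = 3·2/(s-11)³ = 6/(s-11)³

Final answer: 6/(s-11)³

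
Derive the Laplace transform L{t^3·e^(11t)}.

L{t^n·e^(at)} = n!/(s-a)^(n+1), so L{t^3·e^(11t)} = 6/(s-11)^4

Final answer: 6/(s-11)^4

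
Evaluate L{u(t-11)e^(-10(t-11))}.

u(t-a)f(t-a) with f(t)=e^(-10t). L{e^(-10t)} = 1/(s+10). By time shift: e^(-11s)/(s+10)

Final answer: e^(-11s)/(s+10)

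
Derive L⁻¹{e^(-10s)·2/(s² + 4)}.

L⁻¹{2/(s² + 4)} = sin(2t). By the time shift theorem, L⁻¹{e^(-as)F(s)} = u(t-a)f(t-a) with a=10, so L⁻¹{e^(-10s)·2/(s² + 4)} = u(t-10)·sin(2(t-10))

Final answer: u(t-10)·sin(2(t-10))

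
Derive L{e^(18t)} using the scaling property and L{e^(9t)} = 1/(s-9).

Using L{f(at)} = (1/a)F(s/a) with a=2 and f(t) = e^(9t): L{e^(18t)} = (1/2) · 1/((s/2)-9) = (1/2) · 2/(s-18) = 1/(s-18)

Final answer: 1/(s-18)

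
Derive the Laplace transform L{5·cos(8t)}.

L{cos(ωt)} = s/(s² + ω²), so L{cos(8t)} = s/(s² + 64). Then L{5·cos(8t)} = 5·s/(s² + 64) = 5s/(s² + 64)

Final answer: 5s/(s² + 64)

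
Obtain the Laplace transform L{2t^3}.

L{2t^3} = 2 · L{t^3} = 2 · 6/s^4 = 12/s^4

Final answer: 12/s^4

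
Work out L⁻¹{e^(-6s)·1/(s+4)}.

L⁻¹{1/(s+4)} = e^(-4t). By the time shift theorem, L⁻¹{e^(-as)F(s)} = u(t-a)f(t-a) with a=6, so L⁻¹{e^(-6s)·1/(s+4)} = u(t-6)·e^(-4(t-6))

Final answer: u(t-6)·e^(-4(t-6))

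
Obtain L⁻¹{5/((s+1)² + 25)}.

Form: b/((s-a)² + b²) → e^(at)sin(bt). With a=-1, b=5

Final answer: e^(-t)·sin(5t)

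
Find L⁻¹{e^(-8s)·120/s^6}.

L⁻¹{120/s^6} = t^5. By the time shift theorem, L⁻¹{e^(-as)F(s)} = u(t-a)f(t-a) with a=8, so L⁻¹{e^(-8s)·120/s^6} = u(t-8)·(t-8)^5

Final answer: u(t-8)·(t-8)^5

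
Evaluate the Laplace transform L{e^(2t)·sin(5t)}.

L{e^(at)·sin(ωt)} = ω/((s-a)² + ω²), so L{e^(2t)·sin(5t)} = 5/((s-2)² + 25)

Final answer: 5/((s-2)² + 25)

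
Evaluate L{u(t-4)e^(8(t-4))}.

u(t-a)f(t-a) with f(t)=e^(8t). L{e^(8t)} = 1/(s-8). By time shift: e^(-4s)/(s-8)

Final answer: e^(-4s)/(s-8)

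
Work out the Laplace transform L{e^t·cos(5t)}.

L{e^(at)·cos(ωt)} = (s-a)/((s-a)² + ω²), so L{e^t·cos(5t)} = (s-1)/((s-1)² + 25)

Final answer: (s-1)/((s-1)² + 25)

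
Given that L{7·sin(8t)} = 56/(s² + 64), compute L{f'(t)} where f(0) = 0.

L{f'(t)} = s·F(s) - f(0) = s·56/(s² + 64) - 0 = 56s/(s² + 64)

Final answer: 56s/(s² + 64)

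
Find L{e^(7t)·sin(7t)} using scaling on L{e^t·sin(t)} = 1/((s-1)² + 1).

Scaling with a=7: L{e^(7t)·sin(7t)} = (1/7) · 1/((s/7-1)² + 1). Simplifying: 7/((s-7)² + 49)

Final answer: 7/((s-7)² + 49)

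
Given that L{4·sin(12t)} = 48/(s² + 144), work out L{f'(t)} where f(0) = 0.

L{f'(t)} = s·F(s) - f(0) = s·48/(s² + 144) - 0 = 48s/(s² + 144)

Final answer: 48s/(s² + 144)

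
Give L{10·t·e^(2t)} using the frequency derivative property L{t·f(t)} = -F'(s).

L{e^(2t)} = 1/(s-2). By frequency derivative: L{t·e^(2t)} = -d/ds[1/(s-2)] = -(-1)/(s-2)² = 1/(s-2)². Then L{10·t·e^(2t)} = 10·1/(s-2)² = 10/(s-2)²

Final answer: 10/(s-2)²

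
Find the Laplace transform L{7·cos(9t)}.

L{cos(ωt)} = s/(s² + ω²), so L{cos(9t)} = s/(s² + 81). Then L{7·cos(9t)} = 7·s/(s² + 81) = 7s/(s² + 81)

Final answer: 7s/(s² + 81)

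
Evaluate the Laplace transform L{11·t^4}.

L{t^n} = n!/s^(n+1), so L{t^4} = 24/s^5. Then L{11·t^4} = 11·24/s^5 = 264/s^5

Final answer: 264/s^5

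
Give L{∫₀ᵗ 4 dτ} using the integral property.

L{∫₀ᵗ f(τ)dτ} = F(s)/s with f(t) = 4. F(s) = 4/s, so L{∫₀ᵗ 4 dτ} = (4/s)/s = 4/s². (Check: ∫₀ᵗ 4 dτ = 4t.)

Final answer: 4/s²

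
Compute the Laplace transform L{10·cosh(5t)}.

L{cosh(ωt)} = s/(s² - ω²), so L{cosh(5t)} = s/(s² - 25). Then L{10·cosh(5t)} = 10·s/(s² - 25) = 10s/(s² - 25)

Final answer: 10s/(s² - 25)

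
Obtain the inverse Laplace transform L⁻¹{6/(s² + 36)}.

L⁻¹{6/(s² + 36)} = sin(6t)

Final answer: sin(6t)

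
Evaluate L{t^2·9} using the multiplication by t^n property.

L{9} = 9/s. d^1/ds^1[1/s] = -1/s². d^2/ds^2[1/s] = 2/s^3. So L{t^2} = (-1)^{2}·2/s^3 = 2/s^3. Then L{t^2·9} = 9·2/s^3 = 18/s^3

Final answer: 18/s^3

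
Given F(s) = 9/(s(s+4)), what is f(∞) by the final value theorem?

f(∞) = lim_{s→0} s·9/(s(s+4)) = lim_{s→0} 9/(s+4) = 9/4 = 9/4

Final answer: 9/4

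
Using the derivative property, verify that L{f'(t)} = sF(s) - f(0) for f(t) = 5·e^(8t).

f'(t) = 40e^(8t). Direct: L{f'(t)} = 40/(s-8). Property: s·5/(s-8) - 5 = (5s - 5(s-8))/(s-8) = 40/(s-8). ✓

Final answer: 40/(s-8)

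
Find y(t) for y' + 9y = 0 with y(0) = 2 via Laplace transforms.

L{y'} + 9L{y} = 0. sY - 2 + 9Y = 0. Y(s+9) = 2. Y = 2/(s+9)

Final answer: y(t) = 2e^(-9t)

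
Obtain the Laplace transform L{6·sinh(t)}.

L{sinh(ωt)} = ω/(s² - ω²), so L{sinh(t)} = 1/(s² - 1). Then L{6·sinh(t)} = 6·1/(s² - 1) = 6/(s² - 1)

Final answer: 6/(s² - 1)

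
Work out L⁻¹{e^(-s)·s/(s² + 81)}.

L⁻¹{s/(s² + 81)} = cos(9t). By the time shift theorem, L⁻¹{e^(-as)F(s)} = u(t-a)f(t-a) with a=1, so L⁻¹{e^(-s)·s/(s² + 81)} = u(t-1)·cos(9(t-1))

Final answer: u(t-1)·cos(9(t-1))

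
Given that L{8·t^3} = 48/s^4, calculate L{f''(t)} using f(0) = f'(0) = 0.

L{f''(t)} = s²F(s) - sf(0) - f'(0) = s²·48/s^4 - 0 - 0 = 48/s^2

Final answer: 48/s^2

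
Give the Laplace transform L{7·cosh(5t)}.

L{cosh(ωt)} = s/(s² - ω²), so L{cosh(5t)} = s/(s² - 25). Then L{7·cosh(5t)} = 7·s/(s² - 25) = 7s/(s² - 25)

Final answer: 7s/(s² - 25)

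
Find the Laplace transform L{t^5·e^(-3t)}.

L{t^n·e^(at)} = n!/(s-a)^(n+1), so L{t^5·e^(-3t)} = 120/(s+3)^6

Final answer: 120/(s+3)^6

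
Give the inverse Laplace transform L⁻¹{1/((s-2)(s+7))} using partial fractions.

Decompose: A/(s-2) + B/(s+7). A = 1/9, B = -1/9. f(t) = (e^(2t) - e^(-7t))/9

Final answer: (e^(2t) - e^(-7t))/9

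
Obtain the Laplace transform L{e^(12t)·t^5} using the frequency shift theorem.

L{e^(at)·t^n} = n!/(s-a)^(n+1), so L{e^(12t)·t^5} = 120/(s-12)^6

Final answer: 120/(s-12)^6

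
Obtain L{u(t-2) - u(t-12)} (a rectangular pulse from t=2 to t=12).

L{u(t-a)} = e^(-as)/s. L{u(t-2) - u(t-12)} = (e^(-2s) - e^(-12s))/s

Final answer: (e^(-2s) - e^(-12s))/s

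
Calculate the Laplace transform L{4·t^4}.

L{t^n} = n!/s^(n+1), so L{t^4} = 24/s^5. Then L{4·t^4} = 4·24/s^5 = 96/s^5

Final answer: 96/s^5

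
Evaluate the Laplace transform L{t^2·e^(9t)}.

L{t^n·e^(at)} = n!/(s-a)^(n+1), so L{t^2·e^(9t)} = 2/(s-9)^3

Final answer: 2/(s-9)^3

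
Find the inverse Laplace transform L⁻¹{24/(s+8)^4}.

L⁻¹{n!/(s-a)^(n+1)} = t^n·e^(at) with n=3, a=-8. So L⁻¹{6/(s+8)^4} = t^3·e^(-8t), and L⁻¹{24/(s+8)^4} = (24/6)·t^3·e^(-8t) = 4·t^3·e^(-8t)

Final answer: 4·t^3·e^(-8t)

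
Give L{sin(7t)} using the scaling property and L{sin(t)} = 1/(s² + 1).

Using L{f(at)} = (1/a)F(s/a) with a=7: L{sin(7t)} = (1/7) · 1/((s/7)² + 1) = (1/7) · 1·49/(s² + 49) = 7/(s² + 49)

Final answer: 7/(s² + 49)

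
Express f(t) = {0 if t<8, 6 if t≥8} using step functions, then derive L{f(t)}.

f(t) = 6·u(t-8). L{u(t-8)} = e^(-8s)/s, so L{f(t)} = 6·e^(-8s)/s

Final answer: 6·e^(-8s)/s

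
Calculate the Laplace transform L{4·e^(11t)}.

L{e^(at)} = 1/(s-a), so L{e^(11t)} = 1/(s-11). Then L{4·e^(11t)} = 4/(s-11)

Final answer: 4/(s-11)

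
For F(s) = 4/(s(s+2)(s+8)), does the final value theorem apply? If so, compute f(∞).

Poles of sF(s) = 4/((s+2)(s+8)) are at s = -2 and s = -8, both in the left half-plane. Theorem applies. f(∞) = lim_{s→0} sF(s) = 4/(2·8) = 1/4

Final answer: 1/4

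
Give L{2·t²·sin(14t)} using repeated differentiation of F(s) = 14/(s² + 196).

F(s) = 14/(s² + 196). F'(s) = -28s/(s² + 196)². F''(s) = -28(196 - 3s²)/(s² + 196)³ = (84s² - 5488)/(s² + 196)³. So L{t²·sin(14t)} = (-1)² F''(s) = (84s² - 5488)/(s² + 196)³. Then L{2·t²·sin(14t)} = 2·(84s² - 5488)/(s² + 196)³ = (168s² - 10976)/(s² + 196)³

Final answer: (168s² - 10976)/(s² + 196)³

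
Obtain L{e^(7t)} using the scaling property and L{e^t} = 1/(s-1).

Using L{f(at)} = (1/a)F(s/a) with a=7 and f(t) = e^t: L{e^(7t)} = (1/7) · 1/((s/7)-1) = (1/7) · 7/(s-7) = 1/(s-7)

Final answer: 1/(s-7)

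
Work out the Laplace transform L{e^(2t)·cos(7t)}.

L{e^(at)·cos(ωt)} = (s-a)/((s-a)² + ω²), so L{e^(2t)·cos(7t)} = (s-2)/((s-2)² + 49)

Final answer: (s-2)/((s-2)² + 49)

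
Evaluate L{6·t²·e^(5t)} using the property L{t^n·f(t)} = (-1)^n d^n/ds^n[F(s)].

L{e^(5t)} = 1/(s-5). d/ds[1/(s-5)] = -1/(s-5)². d²/ds²[1/(s-5)] = 2/(s-5)³. So L{t²·e^(5t)} = (-1)² · 2/(s-5)³ = 2/(s-5)³. Then L{6·t²·e^(5t)} = 6·2/(s-5)³ = 12/(s-5)³

Final answer: 12/(s-5)³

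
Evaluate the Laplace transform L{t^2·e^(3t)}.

L{t^n·e^(at)} = n!/(s-a)^(n+1), so L{t^2·e^(3t)} = 2/(s-3)^3

Final answer: 2/(s-3)^3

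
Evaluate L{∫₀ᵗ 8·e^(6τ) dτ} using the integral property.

L{∫₀ᵗ f(τ)dτ} = F(s)/s with F(s) = 8/(s-6), so L{∫₀ᵗ 8·e^(6τ) dτ} = 8/(s(s-6))

Final answer: 8/(s(s-6))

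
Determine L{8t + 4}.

L{8t + 4} = 8·L{t} + 4·L{1} = 8/s² + 4/s

Final answer: 8/s² + 4/s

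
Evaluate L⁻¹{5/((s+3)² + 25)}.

Form: b/((s-a)² + b²) → e^(at)sin(bt). With a=-3, b=5

Final answer: e^(-3t)·sin(5t)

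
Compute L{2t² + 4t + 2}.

L{2t² + 4t + 2} = 2·2/s³ + 4/s² + 2/s = 4/s³ + 4/s² + 2/s

Final answer: 4/s³ + 4/s² + 2/s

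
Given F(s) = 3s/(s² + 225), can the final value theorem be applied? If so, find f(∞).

The final value theorem requires all poles of sF(s) in the left half-plane. sF(s) = 3s²/(s² + 225) has poles at s = ±15i (imaginary axis). Theorem does NOT apply (oscillatory system).

Final answer: Not applicable (oscillatory)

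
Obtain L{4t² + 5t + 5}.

L{4t² + 5t + 5} = 4·2/s³ + 5/s² + 5/s = 8/s³ + 5/s² + 5/s

Final answer: 8/s³ + 5/s² + 5/s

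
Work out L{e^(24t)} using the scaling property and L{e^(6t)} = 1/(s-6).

Using L{f(at)} = (1/a)F(s/a) with a=4 and f(t) = e^(6t): L{e^(24t)} = (1/4) · 1/((s/4)-6) = (1/4) · 4/(s-24) = 1/(s-24)

Final answer: 1/(s-24)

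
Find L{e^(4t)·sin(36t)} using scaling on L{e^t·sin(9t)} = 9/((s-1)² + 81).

Scaling with a=4: L{e^(4t)·sin(36t)} = (1/4) · 9/((s/4-1)² + 81). Simplifying: 36/((s-4)² + 1296)

Final answer: 36/((s-4)² + 1296)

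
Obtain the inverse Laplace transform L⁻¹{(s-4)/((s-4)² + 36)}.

Using frequency shift, L⁻¹{(s-4)/((s-4)² + 36)} = e^(4t)·cos(6t)

Final answer: e^(4t)·cos(6t)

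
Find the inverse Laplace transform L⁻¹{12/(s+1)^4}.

L⁻¹{n!/(s-a)^(n+1)} = t^n·e^(at) with n=3, a=-1. So L⁻¹{6/(s+1)^4} = t^3·e^(-t), and L⁻¹{12/(s+1)^4} = (12/6)·t^3·e^(-t) = 2·t^3·e^(-t)

Final answer: 2·t^3·e^(-t)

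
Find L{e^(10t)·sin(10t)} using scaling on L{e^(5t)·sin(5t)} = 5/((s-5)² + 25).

Scaling with a=2: L{e^(10t)·sin(10t)} = (1/2) · 5/((s/2-5)² + 25). Simplifying: 10/((s-10)² + 100)

Final answer: 10/((s-10)² + 100)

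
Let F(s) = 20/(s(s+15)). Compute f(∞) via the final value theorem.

f(∞) = lim_{s→0} s·20/(s(s+15)) = lim_{s→0} 20/(s+15) = 20/15 = 4/3

Final answer: 4/3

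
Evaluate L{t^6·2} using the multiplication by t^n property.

L{2} = 2/s. d^1/ds^1[1/s] = -1/s². d^2/ds^2[1/s] = 2/s^3. d^3/ds^3[1/s] = -6/s^4. d^4/ds^4[1/s] = 24/s^5. d^5/ds^5[1/s] = -120/s^6. d^6/ds^6[1/s] = 720/s^7. So L{t^6} = (-1)^{6}·720/s^7 = 720/s^7. Then L{t^6·2} = 2·720/s^7 = 1440/s^7

Final answer: 1440/s^7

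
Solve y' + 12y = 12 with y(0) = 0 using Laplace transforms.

sY + 12Y = 12/s. Y = 12/(s(s+12)). Partial fractions: Y = 1/s - 1/(s+12)

Final answer: y(t) = (1 - e^(-12t))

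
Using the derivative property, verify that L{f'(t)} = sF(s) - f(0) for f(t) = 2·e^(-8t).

f'(t) = -16e^(-8t). Direct: L{f'(t)} = -16/(s+8). Property: s·2/(s+8) - 2 = (2s - 2(s+8))/(s+8) = -16/(s+8). ✓

Final answer: -16/(s+8)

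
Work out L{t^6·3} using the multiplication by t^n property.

L{3} = 3/s. d^1/ds^1[1/s] = -1/s². d^2/ds^2[1/s] = 2/s^3. d^3/ds^3[1/s] = -6/s^4. d^4/ds^4[1/s] = 24/s^5. d^5/ds^5[1/s] = -120/s^6. d^6/ds^6[1/s] = 720/s^7. So L{t^6} = (-1)^{6}·720/s^7 = 720/s^7. Then L{t^6·3} = 3·720/s^7 = 2160/s^7

Final answer: 2160/s^7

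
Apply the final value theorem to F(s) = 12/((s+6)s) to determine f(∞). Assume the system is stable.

f(∞) = lim_{s→0} sF(s) = lim_{s→0} 12/(s+6) = 2

Final answer: 2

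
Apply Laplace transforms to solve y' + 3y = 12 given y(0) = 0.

sY + 3Y = 12/s. Y = 12/(s(s+3)). Partial fractions: Y = 4/s - 4/(s+3)

Final answer: y(t) = 4(1 - e^(-3t))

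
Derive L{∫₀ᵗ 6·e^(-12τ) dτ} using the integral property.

L{∫₀ᵗ f(τ)dτ} = F(s)/s with F(s) = 6/(s+12), so L{∫₀ᵗ 6·e^(-12τ) dτ} = 6/(s(s+12))

Final answer: 6/(s(s+12))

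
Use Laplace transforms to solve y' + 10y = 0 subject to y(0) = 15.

L{y'} + 10L{y} = 0. sY - 15 + 10Y = 0. Y(s+10) = 15. Y = 15/(s+10)

Final answer: y(t) = 15e^(-10t)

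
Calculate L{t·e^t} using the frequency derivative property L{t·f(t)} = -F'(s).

L{e^t} = 1/(s-1). By frequency derivative: L{t·e^t} = -d/ds[1/(s-1)] = -(-1)/(s-1)² = 1/(s-1)²

Final answer: 1/(s-1)²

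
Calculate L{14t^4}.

L{t^n} = n!/s^(n+1). So L{14t^4} = 14·4!/s^5 = 336/s^5

Final answer: 336/s^5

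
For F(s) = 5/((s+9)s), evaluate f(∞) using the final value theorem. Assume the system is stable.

f(∞) = lim_{s→0} sF(s) = lim_{s→0} 5/(s+9) = 5/9

Final answer: 5/9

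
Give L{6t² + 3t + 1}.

L{6t² + 3t + 1} = 6·2/s³ + 3/s² + 1/s = 12/s³ + 3/s² + 1/s

Final answer: 12/s³ + 3/s² + 1/s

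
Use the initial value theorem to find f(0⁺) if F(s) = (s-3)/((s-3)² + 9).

f(0⁺) = lim_{s→∞} sF(s) = lim_{s→∞} s(s-3)/((s-3)² + 9) = 1

Final answer: 1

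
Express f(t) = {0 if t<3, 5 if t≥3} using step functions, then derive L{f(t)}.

f(t) = 5·u(t-3). L{u(t-3)} = e^(-3s)/s, so L{f(t)} = 5·e^(-3s)/s

Final answer: 5·e^(-3s)/s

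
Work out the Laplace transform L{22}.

L{22} = 22 · L{1} = 22/s

Final answer: 22/s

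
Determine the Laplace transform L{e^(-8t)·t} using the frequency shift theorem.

L{e^(at)·t^n} = n!/(s-a)^(n+1), so L{e^(-8t)·t} = 1/(s+8)^2

Final answer: 1/(s+8)^2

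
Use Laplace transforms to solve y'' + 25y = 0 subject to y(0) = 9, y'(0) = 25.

L{y''} + 25L{y} = 0. s²Y - 9s - 25 + 25Y = 0. Y(s² + 25) = 9s + 25. Y = (9s + 25)/(s² + 25). Inverting: y(t) = 9cos(5t) + 5sin(5t)

Final answer: y(t) = 9cos(5t) + 5sin(5t)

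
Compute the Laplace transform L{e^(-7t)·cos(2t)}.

L{e^(at)·cos(ωt)} = (s-a)/((s-a)² + ω²), so L{e^(-7t)·cos(2t)} = (s+7)/((s+7)² + 4)

Final answer: (s+7)/((s+7)² + 4)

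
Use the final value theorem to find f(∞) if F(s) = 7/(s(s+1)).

f(∞) = lim_{s→0} s·7/(s(s+1)) = lim_{s→0} 7/(s+1) = 7/1 = 7

Final answer: 7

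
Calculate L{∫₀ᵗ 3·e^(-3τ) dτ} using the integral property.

L{∫₀ᵗ f(τ)dτ} = F(s)/s with F(s) = 3/(s+3), so L{∫₀ᵗ 3·e^(-3τ) dτ} = 3/(s(s+3))

Final answer: 3/(s(s+3))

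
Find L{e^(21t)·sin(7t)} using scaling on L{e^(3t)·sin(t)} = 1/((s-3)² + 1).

Scaling with a=7: L{e^(21t)·sin(7t)} = (1/7) · 1/((s/7-3)² + 1). Simplifying: 7/((s-21)² + 49)

Final answer: 7/((s-21)² + 49)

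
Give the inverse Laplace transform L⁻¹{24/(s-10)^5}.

L⁻¹{n!/(s-a)^(n+1)} = t^n·e^(at), so L⁻¹{24/(s-10)^5} = t^4·e^(10t)

Final answer: t^4·e^(10t)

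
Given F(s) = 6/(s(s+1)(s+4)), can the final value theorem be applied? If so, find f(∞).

Poles of sF(s) = 6/((s+1)(s+4)) are at s = -1 and s = -4, both in the left half-plane. Theorem applies. f(∞) = lim_{s→0} sF(s) = 6/(1·4) = 3/2

Final answer: 3/2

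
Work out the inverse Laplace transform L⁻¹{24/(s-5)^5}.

L⁻¹{n!/(s-a)^(n+1)} = t^n·e^(at), so L⁻¹{24/(s-5)^5} = t^4·e^(5t)

Final answer: t^4·e^(5t)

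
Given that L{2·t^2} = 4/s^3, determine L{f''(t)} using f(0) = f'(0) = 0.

L{f''(t)} = s²F(s) - sf(0) - f'(0) = s²·4/s^3 - 0 - 0 = 4/s

Final answer: 4/s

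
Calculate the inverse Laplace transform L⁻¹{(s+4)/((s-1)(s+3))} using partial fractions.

Using partial fractions, f(t) = (5e^t - e^(-3t))/4

Final answer: (5e^t - e^(-3t))/4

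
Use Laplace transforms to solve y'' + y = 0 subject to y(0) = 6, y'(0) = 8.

L{y''} + 1L{y} = 0. s²Y - 6s - 8 + Y = 0. Y(s² + 1) = 6s + 8. Y = (6s + 8)/(s² + 1). Inverting: y(t) = 6cos(t) + 8sin(t)

Final answer: y(t) = 6cos(t) + 8sin(t)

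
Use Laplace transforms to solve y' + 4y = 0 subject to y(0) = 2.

L{y'} + 4L{y} = 0. sY - 2 + 4Y = 0. Y(s+4) = 2. Y = 2/(s+4)

Final answer: y(t) = 2e^(-4t)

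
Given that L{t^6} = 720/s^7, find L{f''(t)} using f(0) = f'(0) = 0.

L{f''(t)} = s²F(s) - sf(0) - f'(0) = s²·720/s^7 - 0 - 0 = 720/s^5

Final answer: 720/s^5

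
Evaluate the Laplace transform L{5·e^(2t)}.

L{e^(at)} = 1/(s-a), so L{e^(2t)} = 1/(s-2). Then L{5·e^(2t)} = 5/(s-2)

Final answer: 5/(s-2)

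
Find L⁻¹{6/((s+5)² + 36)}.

Form: b/((s-a)² + b²) → e^(at)sin(bt). With a=-5, b=6

Final answer: e^(-5t)·sin(6t)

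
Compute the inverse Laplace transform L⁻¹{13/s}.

L⁻¹{c/s} = c, so L⁻¹{13/s} = 13

Final answer: 13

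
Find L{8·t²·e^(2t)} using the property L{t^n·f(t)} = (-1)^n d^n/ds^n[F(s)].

L{e^(2t)} = 1/(s-2). d/ds[1/(s-2)] = -1/(s-2)². d²/ds²[1/(s-2)] = 2/(s-2)³. So L{t²·e^(2t)} = (-1)² · 2/(s-2)³ = 2/(s-2)³. Then L{8·t²·e^(2t)} = 8·2/(s-2)³ = 16/(s-2)³

Final answer: 16/(s-2)³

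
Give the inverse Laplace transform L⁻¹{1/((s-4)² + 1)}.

Using frequency shift, L⁻¹{1/((s-4)² + 1)} = e^(4t)·sin(t)

Final answer: e^(4t)·sin(t)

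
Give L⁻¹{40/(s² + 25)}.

This is the form c·a/(s² + a²) with a = 5, c = 8. L⁻¹ = 8·sin(5t)

Final answer: 8·sin(5t)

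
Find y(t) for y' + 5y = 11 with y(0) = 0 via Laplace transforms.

sY + 5Y = 11/s. Y = 11/(s(s+5)). Partial fractions: Y = 11/5/s - 11/5/(s+5)

Final answer: y(t) = 11/5(1 - e^(-5t))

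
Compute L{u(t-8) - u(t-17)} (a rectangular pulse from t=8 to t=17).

L{u(t-a)} = e^(-as)/s. L{u(t-8) - u(t-17)} = (e^(-8s) - e^(-17s))/s

Final answer: (e^(-8s) - e^(-17s))/s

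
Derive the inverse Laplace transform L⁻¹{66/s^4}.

L⁻¹{n!/s^(n+1)} = t^n with n=3. So L⁻¹{6/s^4} = t^3, and L⁻¹{66/s^4} = (66/6)·t^3 = 11·t^3

Final answer: 11·t^3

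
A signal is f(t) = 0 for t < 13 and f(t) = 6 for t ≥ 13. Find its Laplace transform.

f(t) = 6·u(t-13). L{u(t-13)} = e^(-13s)/s, so L{f(t)} = 6·e^(-13s)/s

Final answer: 6·e^(-13s)/s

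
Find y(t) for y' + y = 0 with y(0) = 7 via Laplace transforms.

L{y'} + L{y} = 0. sY - 7 + Y = 0. Y(s+1) = 7. Y = 7/(s+1)

Final answer: y(t) = 7e^(-t)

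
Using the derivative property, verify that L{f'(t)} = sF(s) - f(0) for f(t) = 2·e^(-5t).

f'(t) = -10e^(-5t). Direct: L{f'(t)} = -10/(s+5). Property: s·2/(s+5) - 2 = (2s - 2(s+5))/(s+5) = -10/(s+5). ✓

Final answer: -10/(s+5)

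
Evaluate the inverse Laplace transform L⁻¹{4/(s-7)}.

L⁻¹{1/(s-a)} = e^(at), so L⁻¹{1/(s-7)} = e^(7t), and L⁻¹{4/(s-7)} = 4·e^(7t)

Final answer: 4·e^(7t)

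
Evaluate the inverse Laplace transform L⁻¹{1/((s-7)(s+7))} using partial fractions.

Decompose: A/(s-7) + B/(s+7). A = 1/14, B = -1/14. f(t) = (e^(7t) - e^(-7t))/14

Final answer: (e^(7t) - e^(-7t))/14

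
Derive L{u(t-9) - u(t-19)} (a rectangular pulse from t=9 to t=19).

L{u(t-a)} = e^(-as)/s. L{u(t-9) - u(t-19)} = (e^(-9s) - e^(-19s))/s

Final answer: (e^(-9s) - e^(-19s))/s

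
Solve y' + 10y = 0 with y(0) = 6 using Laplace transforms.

L{y'} + 10L{y} = 0. sY - 6 + 10Y = 0. Y(s+10) = 6. Y = 6/(s+10)

Final answer: y(t) = 6e^(-10t)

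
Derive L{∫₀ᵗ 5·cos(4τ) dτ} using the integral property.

L{∫₀ᵗ f(τ)dτ} = F(s)/s with F(s) = 5s/(s² + 16), so the result is (5s/(s² + 16))/s = 5/(s² + 16)

Final answer: 5/(s² + 16)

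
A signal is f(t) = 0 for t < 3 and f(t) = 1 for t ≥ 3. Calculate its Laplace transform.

f(t) = u(t-3). L{u(t-3)} = e^(-3s)/s, so L{f(t)} = e^(-3s)/s

Final answer: e^(-3s)/s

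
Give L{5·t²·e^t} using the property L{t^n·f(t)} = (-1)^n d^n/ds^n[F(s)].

L{e^t} = 1/(s-1). d/ds[1/(s-1)] = -1/(s-1)². d²/ds²[1/(s-1)] = 2/(s-1)³. So L{t²·e^t} = (-1)² · 2/(s-1)³ = 2/(s-1)³. Then L{5·t²·e^t} = 5·2/(s-1)³ = 10/(s-1)³

Final answer: 10/(s-1)³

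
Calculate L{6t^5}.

L{t^n} = n!/s^(n+1). So L{6t^5} = 6·5!/s^6 = 720/s^6

Final answer: 720/s^6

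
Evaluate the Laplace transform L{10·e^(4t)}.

L{e^(at)} = 1/(s-a), so L{e^(4t)} = 1/(s-4). Then L{10·e^(4t)} = 10/(s-4)

Final answer: 10/(s-4)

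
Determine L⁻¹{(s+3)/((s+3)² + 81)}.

Using frequency shift: L⁻¹{(s-a)/((s-a)² + b²)} = e^(at)cos(bt). Here a=-3, b=9

Final answer: e^(-3t)·cos(9t)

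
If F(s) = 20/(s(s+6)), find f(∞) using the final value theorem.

f(∞) = lim_{s→0} s·20/(s(s+6)) = lim_{s→0} 20/(s+6) = 20/6 = 10/3

Final answer: 10/3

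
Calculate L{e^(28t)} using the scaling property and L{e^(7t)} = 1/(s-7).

Using L{f(at)} = (1/a)F(s/a) with a=4 and f(t) = e^(7t): L{e^(28t)} = (1/4) · 1/((s/4)-7) = (1/4) · 4/(s-28) = 1/(s-28)

Final answer: 1/(s-28)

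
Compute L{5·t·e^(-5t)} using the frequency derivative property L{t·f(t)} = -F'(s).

L{e^(-5t)} = 1/(s+5). By frequency derivative: L{t·e^(-5t)} = -d/ds[1/(s+5)] = -(-1)/(s+5)² = 1/(s+5)². Then L{5·t·e^(-5t)} = 5·1/(s+5)² = 5/(s+5)²

Final answer: 5/(s+5)²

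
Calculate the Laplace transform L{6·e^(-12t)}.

L{e^(at)} = 1/(s-a), so L{e^(-12t)} = 1/(s+12). Then L{6·e^(-12t)} = 6/(s+12)

Final answer: 6/(s+12)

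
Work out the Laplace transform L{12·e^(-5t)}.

L{e^(at)} = 1/(s-a), so L{e^(-5t)} = 1/(s+5). Then L{12·e^(-5t)} = 12/(s+5)

Final answer: 12/(s+5)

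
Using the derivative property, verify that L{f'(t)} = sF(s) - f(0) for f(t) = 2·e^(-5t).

f'(t) = -10e^(-5t). Direct: L{f'(t)} = -10/(s+5). Property: s·2/(s+5) - 2 = (2s - 2(s+5))/(s+5) = -10/(s+5). ✓

Final answer: -10/(s+5)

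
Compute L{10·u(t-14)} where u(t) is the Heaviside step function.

L{u(t-a)} = e^(-as)/s. Here a=14, so L{u(t-14)} = e^(-14s)/s, and L{10·u(t-14)} = 10·e^(-14s)/s

Final answer: 10·e^(-14s)/s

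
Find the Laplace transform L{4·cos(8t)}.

L{cos(ωt)} = s/(s² + ω²), so L{cos(8t)} = s/(s² + 64). Then L{4·cos(8t)} = 4·s/(s² + 64) = 4s/(s² + 64)

Final answer: 4s/(s² + 64)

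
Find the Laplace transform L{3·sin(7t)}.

L{sin(ωt)} = ω/(s² + ω²), so L{sin(7t)} = 7/(s² + 49). Then L{3·sin(7t)} = 3·7/(s² + 49) = 21/(s² + 49)

Final answer: 21/(s² + 49)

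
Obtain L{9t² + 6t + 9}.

L{9t² + 6t + 9} = 9·2/s³ + 6/s² + 9/s = 18/s³ + 6/s² + 9/s

Final answer: 18/s³ + 6/s² + 9/s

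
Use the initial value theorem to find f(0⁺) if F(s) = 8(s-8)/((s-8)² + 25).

f(0⁺) = lim_{s→∞} sF(s) = lim_{s→∞} 8s(s-8)/((s-8)² + 25) = 8

Final answer: 8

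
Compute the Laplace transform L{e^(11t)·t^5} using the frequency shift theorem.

L{e^(at)·t^n} = n!/(s-a)^(n+1), so L{e^(11t)·t^5} = 120/(s-11)^6

Final answer: 120/(s-11)^6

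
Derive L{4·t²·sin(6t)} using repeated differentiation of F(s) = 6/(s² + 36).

F(s) = 6/(s² + 36). F'(s) = -12s/(s² + 36)². F''(s) = -12(36 - 3s²)/(s² + 36)³ = (36s² - 432)/(s² + 36)³. So L{t²·sin(6t)} = (-1)² F''(s) = (36s² - 432)/(s² + 36)³. Then L{4·t²·sin(6t)} = 4·(36s² - 432)/(s² + 36)³ = (144s² - 1728)/(s² + 36)³

Final answer: (144s² - 1728)/(s² + 36)³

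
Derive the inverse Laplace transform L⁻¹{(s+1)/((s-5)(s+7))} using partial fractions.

Using partial fractions, f(t) = (6e^(5t) + 6e^(-7t))/12

Final answer: (6e^(5t) + 6e^(-7t))/12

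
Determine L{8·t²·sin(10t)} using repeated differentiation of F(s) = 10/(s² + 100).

F(s) = 10/(s² + 100). F'(s) = -20s/(s² + 100)². F''(s) = -20(100 - 3s²)/(s² + 100)³ = (60s² - 2000)/(s² + 100)³. So L{t²·sin(10t)} = (-1)² F''(s) = (60s² - 2000)/(s² + 100)³. Then L{8·t²·sin(10t)} = 8·(60s² - 2000)/(s² + 100)³ = (480s² - 16000)/(s² + 100)³

Final answer: (480s² - 16000)/(s² + 100)³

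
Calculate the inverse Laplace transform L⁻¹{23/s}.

L⁻¹{c/s} = c, so L⁻¹{23/s} = 23

Final answer: 23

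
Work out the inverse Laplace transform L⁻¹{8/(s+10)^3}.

L⁻¹{n!/(s-a)^(n+1)} = t^n·e^(at) with n=2, a=-10. So L⁻¹{2/(s+10)^3} = t^2·e^(-10t), and L⁻¹{8/(s+10)^3} = (8/2)·t^2·e^(-10t) = 4·t^2·e^(-10t)

Final answer: 4·t^2·e^(-10t)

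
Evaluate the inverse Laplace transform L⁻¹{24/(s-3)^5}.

L⁻¹{n!/(s-a)^(n+1)} = t^n·e^(at), so L⁻¹{24/(s-3)^5} = t^4·e^(3t)

Final answer: t^4·e^(3t)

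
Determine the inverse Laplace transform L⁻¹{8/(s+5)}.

L⁻¹{1/(s-a)} = e^(at), so L⁻¹{1/(s+5)} = e^(-5t), and L⁻¹{8/(s+5)} = 8·e^(-5t)

Final answer: 8·e^(-5t)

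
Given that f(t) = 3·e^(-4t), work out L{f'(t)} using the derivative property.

f(0) = 3, F(s) = 3/(s+4). L{f'(t)} = s·F(s) - f(0) = 3s/(s+4) - 3 = (3s - 3(s+4))/(s+4) = -12/(s+4)

Final answer: -12/(s+4)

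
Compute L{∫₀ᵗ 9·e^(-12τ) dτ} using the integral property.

L{∫₀ᵗ f(τ)dτ} = F(s)/s with F(s) = 9/(s+12), so L{∫₀ᵗ 9·e^(-12τ) dτ} = 9/(s(s+12))

Final answer: 9/(s(s+12))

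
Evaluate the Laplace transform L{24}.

L{24} = 24 · L{1} = 24/s

Final answer: 24/s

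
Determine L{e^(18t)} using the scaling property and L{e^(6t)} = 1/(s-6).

Using L{f(at)} = (1/a)F(s/a) with a=3 and f(t) = e^(6t): L{e^(18t)} = (1/3) · 1/((s/3)-6) = (1/3) · 3/(s-18) = 1/(s-18)

Final answer: 1/(s-18)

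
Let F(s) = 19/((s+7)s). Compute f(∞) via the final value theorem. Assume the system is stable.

f(∞) = lim_{s→0} sF(s) = lim_{s→0} 19/(s+7) = 19/7

Final answer: 19/7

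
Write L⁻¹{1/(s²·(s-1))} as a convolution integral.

1/(s²·(s-1)) = (1/s^2)·(1/(s-1)) = L{t}·L{e^t}. So f(t) = t*e^t = ∫₀ᵗ τ·e^(t-τ) dτ

Final answer: ∫₀ᵗ τ·e^(t-τ) dτ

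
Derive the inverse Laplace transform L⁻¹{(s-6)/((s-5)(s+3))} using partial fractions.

Using partial fractions, f(t) = (-e^(5t) + 9e^(-3t))/8

Final answer: (-e^(5t) + 9e^(-3t))/8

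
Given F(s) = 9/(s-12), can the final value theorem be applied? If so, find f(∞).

sF(s) = 9s/(s-12) has a pole at s = 12 in the right half-plane. Theorem does NOT apply (unstable system; f(t) = 9·e^(12t) grows without bound).

Final answer: Not applicable (unstable)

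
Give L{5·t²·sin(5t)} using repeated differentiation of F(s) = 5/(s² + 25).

F(s) = 5/(s² + 25). F'(s) = -10s/(s² + 25)². F''(s) = -10(25 - 3s²)/(s² + 25)³ = (30s² - 250)/(s² + 25)³. So L{t²·sin(5t)} = (-1)² F''(s) = (30s² - 250)/(s² + 25)³. Then L{5·t²·sin(5t)} = 5·(30s² - 250)/(s² + 25)³ = (150s² - 1250)/(s² + 25)³

Final answer: (150s² - 1250)/(s² + 25)³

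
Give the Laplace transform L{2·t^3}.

L{t^n} = n!/s^(n+1), so L{t^3} = 6/s^4. Then L{2·t^3} = 2·6/s^4 = 12/s^4

Final answer: 12/s^4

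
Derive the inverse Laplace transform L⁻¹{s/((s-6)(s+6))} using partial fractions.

Using partial fractions, f(t) = (6e^(6t) + 6e^(-6t))/12

Final answer: (6e^(6t) + 6e^(-6t))/12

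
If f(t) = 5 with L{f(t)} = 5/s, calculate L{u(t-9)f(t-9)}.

Time shift theorem: L{u(t-a)f(t-a)} = e^(-as)F(s). Here a=9, F(s) = 5/s, so L{u(t-9)f(t-9)} = e^(-9s)·5/s

Final answer: e^(-9s)·5/s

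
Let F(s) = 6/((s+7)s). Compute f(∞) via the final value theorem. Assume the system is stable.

f(∞) = lim_{s→0} sF(s) = lim_{s→0} 6/(s+7) = 6/7

Final answer: 6/7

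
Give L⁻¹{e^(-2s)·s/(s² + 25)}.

L⁻¹{s/(s² + 25)} = cos(5t). By the time shift theorem, L⁻¹{e^(-as)F(s)} = u(t-a)f(t-a) with a=2, so L⁻¹{e^(-2s)·s/(s² + 25)} = u(t-2)·cos(5(t-2))

Final answer: u(t-2)·cos(5(t-2))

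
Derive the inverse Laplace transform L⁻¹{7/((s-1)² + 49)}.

Using frequency shift, L⁻¹{7/((s-1)² + 49)} = e^t·sin(7t)

Final answer: e^t·sin(7t)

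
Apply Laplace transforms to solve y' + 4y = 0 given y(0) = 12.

L{y'} + 4L{y} = 0. sY - 12 + 4Y = 0. Y(s+4) = 12. Y = 12/(s+4)

Final answer: y(t) = 12e^(-4t)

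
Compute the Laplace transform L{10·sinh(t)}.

L{sinh(ωt)} = ω/(s² - ω²), so L{sinh(t)} = 1/(s² - 1). Then L{10·sinh(t)} = 10·1/(s² - 1) = 10/(s² - 1)

Final answer: 10/(s² - 1)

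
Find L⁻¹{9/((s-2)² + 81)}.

Form: b/((s-a)² + b²) → e^(at)sin(bt). With a=2, b=9

Final answer: e^(2t)·sin(9t)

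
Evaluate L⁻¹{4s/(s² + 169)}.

This is the form c·s/(s² + a²) with a = 13, c = 4. L⁻¹ = 4·cos(13t)

Final answer: 4·cos(13t)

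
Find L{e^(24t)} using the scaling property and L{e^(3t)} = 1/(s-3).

Using L{f(at)} = (1/a)F(s/a) with a=8 and f(t) = e^(3t): L{e^(24t)} = (1/8) · 1/((s/8)-3) = (1/8) · 8/(s-24) = 1/(s-24)

Final answer: 1/(s-24)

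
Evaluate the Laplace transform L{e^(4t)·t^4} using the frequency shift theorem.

L{e^(at)·t^n} = n!/(s-a)^(n+1), so L{e^(4t)·t^4} = 24/(s-4)^5

Final answer: 24/(s-4)^5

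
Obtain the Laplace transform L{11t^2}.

L{11t^2} = 11 · L{t^2} = 11 · 2/s^3 = 22/s^3

Final answer: 22/s^3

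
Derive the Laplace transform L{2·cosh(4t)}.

L{cosh(ωt)} = s/(s² - ω²), so L{cosh(4t)} = s/(s² - 16). Then L{2·cosh(4t)} = 2·s/(s² - 16) = 2s/(s² - 16)

Final answer: 2s/(s² - 16)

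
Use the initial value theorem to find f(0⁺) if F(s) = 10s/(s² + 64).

f(0⁺) = lim_{s→∞} s·10s/(s² + 64) = lim_{s→∞} 10s²/(s² + 64) = 10

Final answer: 10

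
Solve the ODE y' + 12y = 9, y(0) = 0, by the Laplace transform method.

sY + 12Y = 9/s. Y = 9/(s(s+12)). Partial fractions: Y = 3/4/s - 3/4/(s+12)

Final answer: y(t) = 3/4(1 - e^(-12t))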